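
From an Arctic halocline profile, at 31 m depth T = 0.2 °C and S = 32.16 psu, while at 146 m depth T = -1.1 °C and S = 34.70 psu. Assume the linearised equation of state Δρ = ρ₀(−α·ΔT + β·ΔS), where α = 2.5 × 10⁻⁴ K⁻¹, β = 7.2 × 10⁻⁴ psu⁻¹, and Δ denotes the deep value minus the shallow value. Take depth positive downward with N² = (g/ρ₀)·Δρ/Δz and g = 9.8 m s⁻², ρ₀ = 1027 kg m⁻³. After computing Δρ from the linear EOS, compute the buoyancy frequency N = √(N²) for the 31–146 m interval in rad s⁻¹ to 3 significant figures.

ΔT = -1.3 K, ΔS = +2.54 psu (deep − shallow).
Δρ/ρ₀ = −αΔT + βΔS = 3.25 × 10⁻⁴ + 1.8288 × 10⁻³ = 2.1538 × 10⁻³, so Δρ ≈ 2.212 kg m⁻³.
N² = (g/ρ₀)·Δρ/Δz = g·(Δρ/ρ₀)/Δz = 9.8 × 2.1538 × 10⁻³ / 115 = 1.8354 × 10⁻⁴ s⁻².
N = √(1.8354 × 10⁻⁴) = 0.013548 rad s⁻¹ ≈ 0.0135 rad s⁻¹.

0.0135 rad s⁻¹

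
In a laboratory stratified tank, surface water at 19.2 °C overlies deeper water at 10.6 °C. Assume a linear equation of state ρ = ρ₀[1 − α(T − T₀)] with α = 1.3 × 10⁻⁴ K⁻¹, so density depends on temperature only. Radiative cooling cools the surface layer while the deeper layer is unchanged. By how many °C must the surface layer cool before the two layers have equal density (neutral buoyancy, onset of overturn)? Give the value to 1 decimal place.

With temperature the only control, equal density requires T_surf′ = T_deep.
T_surf′ = 10.6 °C.
Cooling required: 19.2 − 10.6 = 8.6 °C.

8.6 °C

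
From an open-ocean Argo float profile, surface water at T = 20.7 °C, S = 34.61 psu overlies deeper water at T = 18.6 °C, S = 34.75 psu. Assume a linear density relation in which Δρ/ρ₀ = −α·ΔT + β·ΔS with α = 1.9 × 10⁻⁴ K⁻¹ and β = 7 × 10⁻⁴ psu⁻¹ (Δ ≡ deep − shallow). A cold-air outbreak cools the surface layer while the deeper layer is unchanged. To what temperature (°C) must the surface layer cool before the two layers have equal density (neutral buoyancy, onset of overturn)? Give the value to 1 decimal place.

18.1 °C

Neutral buoyancy requires Δρ = 0, i.e. −α(T_deep − T_surf′) + β(S_deep − S_surf) = 0.
T_surf′ = T_deep − (β/α)·ΔS = 18.6 − (7 × 10⁻⁴/1.9 × 10⁻⁴)·(+0.14) = 18.084 °C.
Cooling required: 20.7 − (18.084) = 2.616 °C.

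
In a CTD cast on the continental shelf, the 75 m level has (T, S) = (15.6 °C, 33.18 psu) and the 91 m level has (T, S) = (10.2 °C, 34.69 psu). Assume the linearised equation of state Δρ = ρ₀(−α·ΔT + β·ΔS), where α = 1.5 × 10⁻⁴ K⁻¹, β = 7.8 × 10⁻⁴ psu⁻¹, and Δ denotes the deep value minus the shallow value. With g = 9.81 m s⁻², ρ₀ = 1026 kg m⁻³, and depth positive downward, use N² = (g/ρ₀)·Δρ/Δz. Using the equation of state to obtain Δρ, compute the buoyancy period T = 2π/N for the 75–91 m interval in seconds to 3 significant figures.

180 s

ΔT = -5.4 K, ΔS = +1.51 psu (deep − shallow).
Δρ/ρ₀ = −αΔT + βΔS = 8.10 × 10⁻⁴ + 1.1778 × 10⁻³ = 1.9878 × 10⁻³, so Δρ ≈ 2.039 kg m⁻³.
N² = (g/ρ₀)·Δρ/Δz = g·(Δρ/ρ₀)/Δz = 9.81 × 1.9878 × 10⁻³ / 16 = 1.2188 × 10⁻³ s⁻².
N = √(1.2188 × 10⁻³) = 0.034911 rad s⁻¹ → T = 2π/N = 179.98 s ≈ 180 s.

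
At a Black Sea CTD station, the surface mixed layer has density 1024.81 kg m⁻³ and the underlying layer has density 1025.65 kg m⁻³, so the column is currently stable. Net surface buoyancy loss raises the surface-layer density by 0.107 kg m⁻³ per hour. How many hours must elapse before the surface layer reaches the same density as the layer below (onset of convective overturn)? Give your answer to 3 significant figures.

7.85 hours

Density deficit of the surface layer: 1025.65 − 1024.81 = 0.84 kg m⁻³.
Required change = 0.84 / 0.107 = 7.85 hours.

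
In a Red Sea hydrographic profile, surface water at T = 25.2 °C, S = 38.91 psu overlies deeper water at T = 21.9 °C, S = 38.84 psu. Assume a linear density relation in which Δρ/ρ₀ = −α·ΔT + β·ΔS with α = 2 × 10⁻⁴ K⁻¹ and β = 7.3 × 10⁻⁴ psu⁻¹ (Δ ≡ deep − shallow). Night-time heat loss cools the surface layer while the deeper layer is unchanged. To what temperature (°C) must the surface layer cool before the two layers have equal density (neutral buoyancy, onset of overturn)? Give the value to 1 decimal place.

22.2 °C

Neutral buoyancy requires Δρ = 0, i.e. −α(T_deep − T_surf′) + β(S_deep − S_surf) = 0.
T_surf′ = T_deep − (β/α)·ΔS = 21.9 − (7.3 × 10⁻⁴/2 × 10⁻⁴)·(-0.07) = 22.155 °C.
Cooling required: 25.2 − (22.155) = 3.045 °C.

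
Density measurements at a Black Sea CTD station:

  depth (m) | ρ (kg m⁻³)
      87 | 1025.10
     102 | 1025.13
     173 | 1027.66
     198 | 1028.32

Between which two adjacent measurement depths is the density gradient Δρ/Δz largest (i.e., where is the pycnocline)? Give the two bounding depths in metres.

102–173 m

Compute the density gradient over each adjacent pair:
  87–102 m: Δρ/Δz = 0.03/15 = 2.0 × 10⁻³ kg m⁻⁴
  102–173 m: Δρ/Δz = 2.53/71 = 0.036 kg m⁻⁴
  173–198 m: Δρ/Δz = 0.66/25 = 0.026 kg m⁻⁴
The largest gradient is in the 102–173 m interval — the pycnocline.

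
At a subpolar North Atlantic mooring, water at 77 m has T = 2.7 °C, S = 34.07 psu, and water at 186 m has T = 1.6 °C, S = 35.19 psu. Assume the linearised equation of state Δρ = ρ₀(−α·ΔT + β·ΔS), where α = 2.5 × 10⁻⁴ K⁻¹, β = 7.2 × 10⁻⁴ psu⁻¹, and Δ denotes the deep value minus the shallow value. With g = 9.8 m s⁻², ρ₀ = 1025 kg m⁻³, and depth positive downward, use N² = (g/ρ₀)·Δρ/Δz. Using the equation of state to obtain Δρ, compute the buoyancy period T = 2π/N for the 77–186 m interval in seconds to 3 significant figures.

ΔT = -1.1 K, ΔS = +1.12 psu (deep − shallow).
Δρ/ρ₀ = −αΔT + βΔS = 2.75 × 10⁻⁴ + 8.064 × 10⁻⁴ = 1.0814 × 10⁻³, so Δρ ≈ 1.108 kg m⁻³.
N² = (g/ρ₀)·Δρ/Δz = g·(Δρ/ρ₀)/Δz = 9.8 × 1.0814 × 10⁻³ / 109 = 9.7227 × 10⁻⁵ s⁻².
N = √(9.7227 × 10⁻⁵) = 9.8604 × 10⁻³ rad s⁻¹ → T = 2π/N = 637.21 s ≈ 637 s.

637 s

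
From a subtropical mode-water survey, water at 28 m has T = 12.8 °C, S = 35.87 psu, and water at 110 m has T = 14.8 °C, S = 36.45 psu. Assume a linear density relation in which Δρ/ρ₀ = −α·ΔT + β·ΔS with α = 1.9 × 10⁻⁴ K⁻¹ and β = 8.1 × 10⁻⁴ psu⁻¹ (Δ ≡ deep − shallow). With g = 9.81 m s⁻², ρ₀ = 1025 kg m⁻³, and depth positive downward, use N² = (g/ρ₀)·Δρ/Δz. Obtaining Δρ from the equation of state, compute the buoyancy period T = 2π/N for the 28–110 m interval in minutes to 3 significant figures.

31.9 min

ΔT = +2.0 K, ΔS = +0.58 psu (deep − shallow).
Δρ/ρ₀ = −αΔT + βΔS = -3.80 × 10⁻⁴ + 4.698 × 10⁻⁴ = 8.98 × 10⁻⁵, so Δρ ≈ 0.09204 kg m⁻³.
N² = (g/ρ₀)·Δρ/Δz = g·(Δρ/ρ₀)/Δz = 9.81 × 8.98 × 10⁻⁵ / 82 = 1.0743 × 10⁻⁵ s⁻².
N = √(1.0743 × 10⁻⁵) = 3.2777 × 10⁻³ rad s⁻¹ → T = 2π/N = 1.9169 × 10³ s = 31.948 min ≈ 31.9 min.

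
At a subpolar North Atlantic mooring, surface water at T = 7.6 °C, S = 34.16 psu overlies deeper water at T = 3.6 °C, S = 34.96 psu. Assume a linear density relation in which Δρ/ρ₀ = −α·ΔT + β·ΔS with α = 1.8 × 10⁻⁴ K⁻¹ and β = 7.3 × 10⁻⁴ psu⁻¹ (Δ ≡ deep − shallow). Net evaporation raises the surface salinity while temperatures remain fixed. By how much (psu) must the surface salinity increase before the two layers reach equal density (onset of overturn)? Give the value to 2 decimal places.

Neutral buoyancy requires −α(T_deep − T_surf) + β(S_deep − S_surf′) = 0.
S_surf′ = S_deep − (α/β)·ΔT = 34.96 − (1.8 × 10⁻⁴/7.3 × 10⁻⁴)·(-4.0) = 35.9463 psu.
Increase required: 35.9463 − 34.16 = 1.7863 psu.

1.79 psu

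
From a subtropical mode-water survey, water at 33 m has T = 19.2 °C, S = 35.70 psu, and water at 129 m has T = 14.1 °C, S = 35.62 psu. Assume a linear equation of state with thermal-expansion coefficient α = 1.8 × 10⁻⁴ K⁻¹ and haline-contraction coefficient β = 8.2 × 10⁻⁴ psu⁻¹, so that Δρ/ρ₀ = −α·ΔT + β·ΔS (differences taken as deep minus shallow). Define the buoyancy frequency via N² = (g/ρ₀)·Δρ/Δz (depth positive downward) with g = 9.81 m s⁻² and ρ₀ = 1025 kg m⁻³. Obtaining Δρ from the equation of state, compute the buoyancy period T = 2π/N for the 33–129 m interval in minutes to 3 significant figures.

11.2 min

ΔT = -5.1 K, ΔS = -0.08 psu (deep − shallow).
Δρ/ρ₀ = −αΔT + βΔS = 9.18 × 10⁻⁴ − 6.56 × 10⁻⁵ = 8.524 × 10⁻⁴, so Δρ ≈ 0.8737 kg m⁻³.
N² = (g/ρ₀)·Δρ/Δz = g·(Δρ/ρ₀)/Δz = 9.81 × 8.524 × 10⁻⁴ / 96 = 8.7105 × 10⁻⁵ s⁻².
N = √(8.7105 × 10⁻⁵) = 9.3330 × 10⁻³ rad s⁻¹ → T = 2π/N = 673.22 s = 11.220 min ≈ 11.2 min.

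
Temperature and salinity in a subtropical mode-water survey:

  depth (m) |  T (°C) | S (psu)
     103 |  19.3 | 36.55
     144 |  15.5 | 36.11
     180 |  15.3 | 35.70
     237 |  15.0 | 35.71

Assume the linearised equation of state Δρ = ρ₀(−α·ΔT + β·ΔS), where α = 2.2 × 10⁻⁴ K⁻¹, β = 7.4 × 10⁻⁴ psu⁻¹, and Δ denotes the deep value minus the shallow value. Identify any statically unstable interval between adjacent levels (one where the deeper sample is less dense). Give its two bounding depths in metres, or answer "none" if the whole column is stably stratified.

144–180 m

Evaluate Δρ/ρ₀ = −αΔT + βΔS across each adjacent pair:
  103–144 m: −αΔT+βΔS = −(2.2 × 10⁻⁴)(-3.8)+(7.4 × 10⁻⁴)(-0.44) = 5.1 × 10⁻⁴ → stable
  144–180 m: −αΔT+βΔS = −(2.2 × 10⁻⁴)(-0.2)+(7.4 × 10⁻⁴)(-0.41) = -2.6 × 10⁻⁴ → UNSTABLE
  180–237 m: −αΔT+βΔS = −(2.2 × 10⁻⁴)(-0.3)+(7.4 × 10⁻⁴)(+0.01) = 7.3 × 10⁻⁵ → stable
The 144–180 m interval has Δρ < 0: lighter water underlies denser water.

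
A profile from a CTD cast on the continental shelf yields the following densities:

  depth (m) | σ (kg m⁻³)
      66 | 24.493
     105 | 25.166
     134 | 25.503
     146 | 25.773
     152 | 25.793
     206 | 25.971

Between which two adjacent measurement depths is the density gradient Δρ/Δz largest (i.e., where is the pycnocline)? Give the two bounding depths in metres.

134–146 m

Compute the density gradient over each adjacent pair:
  66–105 m: Δρ/Δz = 0.673/39 = 0.017 kg m⁻⁴
  105–134 m: Δρ/Δz = 0.337/29 = 0.012 kg m⁻⁴
  134–146 m: Δρ/Δz = 0.270/12 = 0.023 kg m⁻⁴
  146–152 m: Δρ/Δz = 0.020/6 = 3.3 × 10⁻³ kg m⁻⁴
  152–206 m: Δρ/Δz = 0.178/54 = 3.3 × 10⁻³ kg m⁻⁴
The largest gradient is in the 134–146 m interval — the pycnocline.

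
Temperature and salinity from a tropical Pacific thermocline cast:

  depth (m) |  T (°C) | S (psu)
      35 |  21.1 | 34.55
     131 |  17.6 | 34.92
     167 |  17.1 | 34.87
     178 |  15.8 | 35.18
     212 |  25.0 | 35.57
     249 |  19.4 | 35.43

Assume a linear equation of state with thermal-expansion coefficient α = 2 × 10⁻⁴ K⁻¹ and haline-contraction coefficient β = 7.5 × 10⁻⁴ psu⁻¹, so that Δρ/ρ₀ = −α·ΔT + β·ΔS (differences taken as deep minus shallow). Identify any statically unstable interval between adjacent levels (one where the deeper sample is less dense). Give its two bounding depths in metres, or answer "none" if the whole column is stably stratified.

Evaluate Δρ/ρ₀ = −αΔT + βΔS across each adjacent pair:
  35–131 m: −αΔT+βΔS = −(2 × 10⁻⁴)(-3.5)+(7.5 × 10⁻⁴)(+0.37) = 9.8 × 10⁻⁴ → stable
  131–167 m: −αΔT+βΔS = −(2 × 10⁻⁴)(-0.5)+(7.5 × 10⁻⁴)(-0.05) = 6.3 × 10⁻⁵ → stable
  167–178 m: −αΔT+βΔS = −(2 × 10⁻⁴)(-1.3)+(7.5 × 10⁻⁴)(+0.31) = 4.9 × 10⁻⁴ → stable
  178–212 m: −αΔT+βΔS = −(2 × 10⁻⁴)(+9.2)+(7.5 × 10⁻⁴)(+0.39) = -1.5 × 10⁻³ → UNSTABLE
  212–249 m: −αΔT+βΔS = −(2 × 10⁻⁴)(-5.6)+(7.5 × 10⁻⁴)(-0.14) = 1.0 × 10⁻³ → stable
The 178–212 m interval has Δρ < 0: lighter water underlies denser water.

178–212 m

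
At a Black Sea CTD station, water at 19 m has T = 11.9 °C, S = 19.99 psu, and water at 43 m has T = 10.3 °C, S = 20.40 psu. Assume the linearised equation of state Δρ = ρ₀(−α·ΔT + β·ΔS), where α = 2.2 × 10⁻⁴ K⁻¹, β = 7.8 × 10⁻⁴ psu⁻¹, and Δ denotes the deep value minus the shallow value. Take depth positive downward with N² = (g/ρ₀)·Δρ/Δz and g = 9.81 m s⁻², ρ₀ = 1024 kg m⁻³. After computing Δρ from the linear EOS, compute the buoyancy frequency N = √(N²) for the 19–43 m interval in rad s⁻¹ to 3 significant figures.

ΔT = -1.6 K, ΔS = +0.41 psu (deep − shallow).
Δρ/ρ₀ = −αΔT + βΔS = 3.52 × 10⁻⁴ + 3.198 × 10⁻⁴ = 6.718 × 10⁻⁴, so Δρ ≈ 0.6879 kg m⁻³.
N² = (g/ρ₀)·Δρ/Δz = g·(Δρ/ρ₀)/Δz = 9.81 × 6.718 × 10⁻⁴ / 24 = 2.7460 × 10⁻⁴ s⁻².
N = √(2.7460 × 10⁻⁴) = 0.016571 rad s⁻¹ ≈ 0.0166 rad s⁻¹.

0.0166 rad s⁻¹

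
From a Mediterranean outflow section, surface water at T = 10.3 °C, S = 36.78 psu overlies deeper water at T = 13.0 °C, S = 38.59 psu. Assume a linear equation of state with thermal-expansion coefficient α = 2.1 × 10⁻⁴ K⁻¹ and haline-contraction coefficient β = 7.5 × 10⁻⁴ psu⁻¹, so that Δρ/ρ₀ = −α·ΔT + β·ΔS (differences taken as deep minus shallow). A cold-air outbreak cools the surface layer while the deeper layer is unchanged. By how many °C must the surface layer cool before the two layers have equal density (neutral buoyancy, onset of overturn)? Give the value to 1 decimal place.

Neutral buoyancy requires Δρ = 0, i.e. −α(T_deep − T_surf′) + β(S_deep − S_surf) = 0.
T_surf′ = T_deep − (β/α)·ΔS = 13.0 − (7.5 × 10⁻⁴/2.1 × 10⁻⁴)·(+1.81) = 6.536 °C.
Cooling required: 10.3 − (6.536) = 3.764 °C.

3.8 °C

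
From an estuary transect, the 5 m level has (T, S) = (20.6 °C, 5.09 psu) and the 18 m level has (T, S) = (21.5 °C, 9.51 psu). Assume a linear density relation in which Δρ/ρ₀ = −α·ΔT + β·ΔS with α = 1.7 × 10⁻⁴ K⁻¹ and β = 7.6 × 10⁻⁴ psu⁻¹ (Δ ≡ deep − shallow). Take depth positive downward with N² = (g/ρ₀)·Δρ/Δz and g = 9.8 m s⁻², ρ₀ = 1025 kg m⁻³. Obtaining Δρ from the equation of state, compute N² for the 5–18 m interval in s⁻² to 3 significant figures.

2.42 × 10⁻³ s⁻²

ΔT = +0.9 K, ΔS = +4.42 psu (deep − shallow).
Δρ/ρ₀ = −αΔT + βΔS = -1.53 × 10⁻⁴ + 3.3592 × 10⁻³ = 3.2062 × 10⁻³, so Δρ ≈ 3.286 kg m⁻³.
N² = (g/ρ₀)·Δρ/Δz = g·(Δρ/ρ₀)/Δz = 9.8 × 3.2062 × 10⁻³ / 13 = 2.4170 × 10⁻³ s⁻² ≈ 2.42 × 10⁻³ s⁻².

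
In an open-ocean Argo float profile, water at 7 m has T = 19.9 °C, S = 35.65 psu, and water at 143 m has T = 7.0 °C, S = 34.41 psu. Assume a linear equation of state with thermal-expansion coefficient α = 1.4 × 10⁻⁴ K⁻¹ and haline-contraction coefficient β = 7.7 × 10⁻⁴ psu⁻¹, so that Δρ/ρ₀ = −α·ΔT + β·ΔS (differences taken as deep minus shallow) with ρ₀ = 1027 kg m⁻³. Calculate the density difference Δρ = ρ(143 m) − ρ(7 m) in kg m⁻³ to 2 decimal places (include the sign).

ΔT = -12.9 K, ΔS = -1.24 psu (deep − shallow).
Δρ/ρ₀ = −(1.4 × 10⁻⁴)(-12.9) + (7.7 × 10⁻⁴)(-1.24) = 8.512 × 10⁻⁴.
Δρ = 1027 × (8.512 × 10⁻⁴) = +0.87 kg m⁻³.
Positive Δρ: denser below, stable.

+0.87 kg m⁻³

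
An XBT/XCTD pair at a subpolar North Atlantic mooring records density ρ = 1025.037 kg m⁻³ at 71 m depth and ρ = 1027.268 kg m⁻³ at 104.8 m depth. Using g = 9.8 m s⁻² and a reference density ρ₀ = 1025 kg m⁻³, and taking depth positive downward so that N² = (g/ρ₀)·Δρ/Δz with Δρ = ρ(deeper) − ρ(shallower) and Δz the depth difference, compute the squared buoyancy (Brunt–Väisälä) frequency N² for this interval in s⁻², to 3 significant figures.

Δρ = 1027.268 − 1025.037 = 2.231 kg m⁻³ over Δz = 104.8 − 71 = 33.8 m.
N² = (9.8/1025) × (2.231/33.8) = 6.3108 × 10⁻⁴ s⁻² ≈ 6.31 × 10⁻⁴ s⁻².

6.31 × 10⁻⁴ s⁻²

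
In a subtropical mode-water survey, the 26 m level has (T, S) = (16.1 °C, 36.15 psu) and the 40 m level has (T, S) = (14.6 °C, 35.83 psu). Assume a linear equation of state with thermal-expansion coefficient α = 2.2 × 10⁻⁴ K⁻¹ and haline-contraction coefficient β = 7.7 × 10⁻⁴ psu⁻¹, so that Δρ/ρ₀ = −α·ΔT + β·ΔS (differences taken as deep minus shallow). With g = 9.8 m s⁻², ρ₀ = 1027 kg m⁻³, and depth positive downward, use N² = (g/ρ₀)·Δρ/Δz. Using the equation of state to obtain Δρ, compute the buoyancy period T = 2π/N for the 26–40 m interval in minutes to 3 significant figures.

13.7 min

ΔT = -1.5 K, ΔS = -0.32 psu (deep − shallow).
Δρ/ρ₀ = −αΔT + βΔS = 3.30 × 10⁻⁴ − 2.464 × 10⁻⁴ = 8.36 × 10⁻⁵, so Δρ ≈ 0.08586 kg m⁻³.
N² = (g/ρ₀)·Δρ/Δz = g·(Δρ/ρ₀)/Δz = 9.8 × 8.36 × 10⁻⁵ / 14 = 5.8520 × 10⁻⁵ s⁻².
N = √(5.8520 × 10⁻⁵) = 7.6498 × 10⁻³ rad s⁻¹ → T = 2π/N = 821.35 s = 13.689 min ≈ 13.7 min.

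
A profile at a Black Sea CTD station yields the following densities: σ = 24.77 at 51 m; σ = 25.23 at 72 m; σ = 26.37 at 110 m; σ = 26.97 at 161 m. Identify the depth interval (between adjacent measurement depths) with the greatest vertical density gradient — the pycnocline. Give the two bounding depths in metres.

72–110 m

Compute the density gradient over each adjacent pair:
  51–72 m: Δρ/Δz = 0.46/21 = 0.022 kg m⁻⁴
  72–110 m: Δρ/Δz = 1.14/38 = 0.030 kg m⁻⁴
  110–161 m: Δρ/Δz = 0.60/51 = 0.012 kg m⁻⁴
The largest gradient is in the 72–110 m interval — the pycnocline.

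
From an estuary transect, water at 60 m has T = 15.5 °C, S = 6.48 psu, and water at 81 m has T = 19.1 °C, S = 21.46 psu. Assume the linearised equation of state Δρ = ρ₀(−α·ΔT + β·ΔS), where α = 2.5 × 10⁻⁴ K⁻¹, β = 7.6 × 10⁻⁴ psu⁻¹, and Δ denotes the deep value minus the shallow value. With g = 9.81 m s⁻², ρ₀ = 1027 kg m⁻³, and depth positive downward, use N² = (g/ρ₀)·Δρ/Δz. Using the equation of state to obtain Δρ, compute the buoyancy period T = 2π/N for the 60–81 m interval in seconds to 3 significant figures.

89.8 s

ΔT = +3.6 K, ΔS = +14.98 psu (deep − shallow).
Δρ/ρ₀ = −αΔT + βΔS = -9.00 × 10⁻⁴ + 0.0113848 = 0.0104848, so Δρ ≈ 10.77 kg m⁻³.
N² = (g/ρ₀)·Δρ/Δz = g·(Δρ/ρ₀)/Δz = 9.81 × 0.0104848 / 21 = 4.8979 × 10⁻³ s⁻².
N = √(4.8979 × 10⁻³) = 0.069985 rad s⁻¹ → T = 2π/N = 89.779 s ≈ 89.8 s.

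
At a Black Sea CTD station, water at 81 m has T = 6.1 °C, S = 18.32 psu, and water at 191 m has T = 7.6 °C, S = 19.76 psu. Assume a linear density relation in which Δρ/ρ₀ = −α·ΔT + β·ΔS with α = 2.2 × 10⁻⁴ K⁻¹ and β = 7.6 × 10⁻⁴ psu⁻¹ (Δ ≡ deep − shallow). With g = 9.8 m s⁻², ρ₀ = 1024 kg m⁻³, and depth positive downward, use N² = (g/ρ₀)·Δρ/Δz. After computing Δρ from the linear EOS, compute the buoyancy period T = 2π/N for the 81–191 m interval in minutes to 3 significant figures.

12.7 min

ΔT = +1.5 K, ΔS = +1.44 psu (deep − shallow).
Δρ/ρ₀ = −αΔT + βΔS = -3.30 × 10⁻⁴ + 1.0944 × 10⁻³ = 7.644 × 10⁻⁴, so Δρ ≈ 0.7827 kg m⁻³.
N² = (g/ρ₀)·Δρ/Δz = g·(Δρ/ρ₀)/Δz = 9.8 × 7.644 × 10⁻⁴ / 110 = 6.8101 × 10⁻⁵ s⁻².
N = √(6.8101 × 10⁻⁵) = 8.2523 × 10⁻³ rad s⁻¹ → T = 2π/N = 761.39 s = 12.690 min ≈ 12.7 min.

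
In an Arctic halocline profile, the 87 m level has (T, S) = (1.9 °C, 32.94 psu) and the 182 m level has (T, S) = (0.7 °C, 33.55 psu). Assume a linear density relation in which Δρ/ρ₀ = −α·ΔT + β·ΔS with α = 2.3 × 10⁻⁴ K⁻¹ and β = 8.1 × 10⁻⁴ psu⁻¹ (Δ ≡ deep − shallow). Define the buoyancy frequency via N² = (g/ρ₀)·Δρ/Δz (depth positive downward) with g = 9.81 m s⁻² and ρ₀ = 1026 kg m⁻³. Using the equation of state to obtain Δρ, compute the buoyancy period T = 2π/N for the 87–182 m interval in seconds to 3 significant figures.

705 s

ΔT = -1.2 K, ΔS = +0.61 psu (deep − shallow).
Δρ/ρ₀ = −αΔT + βΔS = 2.76 × 10⁻⁴ + 4.941 × 10⁻⁴ = 7.701 × 10⁻⁴, so Δρ ≈ 0.7901 kg m⁻³.
N² = (g/ρ₀)·Δρ/Δz = g·(Δρ/ρ₀)/Δz = 9.81 × 7.701 × 10⁻⁴ / 95 = 7.9523 × 10⁻⁵ s⁻².
N = √(7.9523 × 10⁻⁵) = 8.9176 × 10⁻³ rad s⁻¹ → T = 2π/N = 704.58 s ≈ 705 s.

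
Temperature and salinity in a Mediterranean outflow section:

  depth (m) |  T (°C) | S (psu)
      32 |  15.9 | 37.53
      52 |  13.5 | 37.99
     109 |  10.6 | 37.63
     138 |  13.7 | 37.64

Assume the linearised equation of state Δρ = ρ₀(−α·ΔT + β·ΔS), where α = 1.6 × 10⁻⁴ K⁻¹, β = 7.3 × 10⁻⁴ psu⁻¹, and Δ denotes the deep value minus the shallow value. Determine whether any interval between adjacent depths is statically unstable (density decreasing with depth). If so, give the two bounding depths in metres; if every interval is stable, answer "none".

109–138 m

Evaluate Δρ/ρ₀ = −αΔT + βΔS across each adjacent pair:
  32–52 m: −αΔT+βΔS = −(1.6 × 10⁻⁴)(-2.4)+(7.3 × 10⁻⁴)(+0.46) = 7.2 × 10⁻⁴ → stable
  52–109 m: −αΔT+βΔS = −(1.6 × 10⁻⁴)(-2.9)+(7.3 × 10⁻⁴)(-0.36) = 2.0 × 10⁻⁴ → stable
  109–138 m: −αΔT+βΔS = −(1.6 × 10⁻⁴)(+3.1)+(7.3 × 10⁻⁴)(+0.01) = -4.9 × 10⁻⁴ → UNSTABLE
The 109–138 m interval has Δρ < 0: lighter water underlies denser water.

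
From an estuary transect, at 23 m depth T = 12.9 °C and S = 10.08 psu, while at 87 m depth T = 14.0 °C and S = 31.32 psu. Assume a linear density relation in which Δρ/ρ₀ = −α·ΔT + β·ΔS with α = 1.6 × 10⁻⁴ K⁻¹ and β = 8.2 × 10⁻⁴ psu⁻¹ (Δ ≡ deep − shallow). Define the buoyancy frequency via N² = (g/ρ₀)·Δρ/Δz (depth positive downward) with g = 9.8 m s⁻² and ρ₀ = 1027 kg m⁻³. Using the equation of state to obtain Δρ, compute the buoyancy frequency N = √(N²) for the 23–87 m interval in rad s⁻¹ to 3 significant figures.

ΔT = +1.1 K, ΔS = +21.24 psu (deep − shallow).
Δρ/ρ₀ = −αΔT + βΔS = -1.76 × 10⁻⁴ + 0.0174168 = 0.0172408, so Δρ ≈ 17.71 kg m⁻³.
N² = (g/ρ₀)·Δρ/Δz = g·(Δρ/ρ₀)/Δz = 9.8 × 0.0172408 / 64 = 2.6400 × 10⁻³ s⁻².
N = √(2.6400 × 10⁻³) = 0.051381 rad s⁻¹ ≈ 0.0514 rad s⁻¹.

0.0514 rad s⁻¹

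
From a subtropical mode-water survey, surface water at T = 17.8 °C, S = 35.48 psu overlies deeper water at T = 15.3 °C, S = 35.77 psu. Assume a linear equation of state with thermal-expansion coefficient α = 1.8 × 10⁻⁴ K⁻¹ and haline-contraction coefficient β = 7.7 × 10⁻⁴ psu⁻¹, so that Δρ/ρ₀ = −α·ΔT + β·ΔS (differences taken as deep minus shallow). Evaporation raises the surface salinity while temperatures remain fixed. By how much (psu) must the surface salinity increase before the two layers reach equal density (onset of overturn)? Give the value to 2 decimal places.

0.87 psu

Neutral buoyancy requires −α(T_deep − T_surf) + β(S_deep − S_surf′) = 0.
S_surf′ = S_deep − (α/β)·ΔT = 35.77 − (1.8 × 10⁻⁴/7.7 × 10⁻⁴)·(-2.5) = 36.3544 psu.
Increase required: 36.3544 − 35.48 = 0.8744 psu.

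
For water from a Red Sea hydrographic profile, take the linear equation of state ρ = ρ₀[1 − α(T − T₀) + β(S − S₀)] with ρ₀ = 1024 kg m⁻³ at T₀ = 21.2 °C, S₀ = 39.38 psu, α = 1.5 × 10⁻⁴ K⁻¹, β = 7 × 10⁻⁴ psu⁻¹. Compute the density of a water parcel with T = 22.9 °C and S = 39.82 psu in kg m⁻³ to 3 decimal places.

1024.054 kg m⁻³

T − T₀ = +1.7 K, S − S₀ = +0.44 psu.
Bracket = 1 − α·(+1.7) + β·(+0.44) = 1 + (5.30 × 10⁻⁵) = 1.0000530.
ρ = 1024 × 1.0000530 = 1024.054 kg m⁻³.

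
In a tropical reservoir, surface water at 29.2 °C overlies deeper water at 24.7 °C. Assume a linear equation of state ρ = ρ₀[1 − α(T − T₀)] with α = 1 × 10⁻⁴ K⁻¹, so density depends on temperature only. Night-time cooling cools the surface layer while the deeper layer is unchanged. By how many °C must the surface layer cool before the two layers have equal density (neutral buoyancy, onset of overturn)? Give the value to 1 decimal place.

4.5 °C

With temperature the only control, equal density requires T_surf′ = T_deep.
T_surf′ = 24.7 °C.
Cooling required: 29.2 − 24.7 = 4.5 °C.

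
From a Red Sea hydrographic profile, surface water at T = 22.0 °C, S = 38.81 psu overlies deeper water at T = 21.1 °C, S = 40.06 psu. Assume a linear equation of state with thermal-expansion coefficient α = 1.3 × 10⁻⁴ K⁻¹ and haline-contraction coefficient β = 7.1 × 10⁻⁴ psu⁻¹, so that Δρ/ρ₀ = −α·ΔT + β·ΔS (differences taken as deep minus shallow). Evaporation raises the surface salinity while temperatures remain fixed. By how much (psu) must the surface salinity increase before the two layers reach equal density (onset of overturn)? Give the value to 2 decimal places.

1.41 psu

Neutral buoyancy requires −α(T_deep − T_surf) + β(S_deep − S_surf′) = 0.
S_surf′ = S_deep − (α/β)·ΔT = 40.06 − (1.3 × 10⁻⁴/7.1 × 10⁻⁴)·(-0.9) = 40.2248 psu.
Increase required: 40.2248 − 38.81 = 1.4148 psu.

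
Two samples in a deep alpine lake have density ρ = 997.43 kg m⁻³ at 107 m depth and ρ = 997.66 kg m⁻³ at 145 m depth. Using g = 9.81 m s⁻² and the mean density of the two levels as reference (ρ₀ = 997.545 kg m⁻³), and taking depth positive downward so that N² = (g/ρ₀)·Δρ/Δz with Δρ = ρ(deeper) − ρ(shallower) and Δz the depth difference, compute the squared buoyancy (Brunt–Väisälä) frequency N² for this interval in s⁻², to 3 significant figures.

5.95 × 10⁻⁵ s⁻²

Δρ = 997.66 − 997.43 = 0.23 kg m⁻³ over Δz = 145 − 107 = 38 m.
N² = (9.81/997.545) × (0.23/38) = 5.9522 × 10⁻⁵ s⁻² ≈ 5.95 × 10⁻⁵ s⁻².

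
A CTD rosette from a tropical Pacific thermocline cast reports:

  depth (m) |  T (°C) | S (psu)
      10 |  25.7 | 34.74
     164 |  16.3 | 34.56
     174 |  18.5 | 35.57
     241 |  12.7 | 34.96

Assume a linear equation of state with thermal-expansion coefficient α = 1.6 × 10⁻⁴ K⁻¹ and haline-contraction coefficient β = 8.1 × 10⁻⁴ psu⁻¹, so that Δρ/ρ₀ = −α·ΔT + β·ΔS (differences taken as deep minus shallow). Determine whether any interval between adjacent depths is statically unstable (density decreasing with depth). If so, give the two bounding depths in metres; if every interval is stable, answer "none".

Evaluate Δρ/ρ₀ = −αΔT + βΔS across each adjacent pair:
  10–164 m: −αΔT+βΔS = −(1.6 × 10⁻⁴)(-9.4)+(8.1 × 10⁻⁴)(-0.18) = 1.4 × 10⁻³ → stable
  164–174 m: −αΔT+βΔS = −(1.6 × 10⁻⁴)(+2.2)+(8.1 × 10⁻⁴)(+1.01) = 4.7 × 10⁻⁴ → stable
  174–241 m: −αΔT+βΔS = −(1.6 × 10⁻⁴)(-5.8)+(8.1 × 10⁻⁴)(-0.61) = 4.3 × 10⁻⁴ → stable
Every interval has Δρ > 0: the column is stably stratified throughout.

none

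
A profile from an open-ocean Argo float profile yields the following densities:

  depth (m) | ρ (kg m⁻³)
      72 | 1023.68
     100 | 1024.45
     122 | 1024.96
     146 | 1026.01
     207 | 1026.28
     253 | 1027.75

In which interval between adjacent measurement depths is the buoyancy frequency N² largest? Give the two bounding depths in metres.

Compute the density gradient over each adjacent pair:
  72–100 m: Δρ/Δz = 0.77/28 = 0.028 kg m⁻⁴
  100–122 m: Δρ/Δz = 0.51/22 = 0.023 kg m⁻⁴
  122–146 m: Δρ/Δz = 1.05/24 = 0.044 kg m⁻⁴
  146–207 m: Δρ/Δz = 0.27/61 = 4.4 × 10⁻³ kg m⁻⁴
  207–253 m: Δρ/Δz = 1.47/46 = 0.032 kg m⁻⁴
The largest gradient is in the 122–146 m interval — the pycnocline.

122–146 m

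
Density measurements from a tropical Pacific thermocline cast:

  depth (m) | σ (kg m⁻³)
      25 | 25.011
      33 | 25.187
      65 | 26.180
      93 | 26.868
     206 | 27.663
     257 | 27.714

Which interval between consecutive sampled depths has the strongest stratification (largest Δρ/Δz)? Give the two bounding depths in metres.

33–65 m

Compute the density gradient over each adjacent pair:
  25–33 m: Δρ/Δz = 0.176/8 = 0.022 kg m⁻⁴
  33–65 m: Δρ/Δz = 0.993/32 = 0.031 kg m⁻⁴
  65–93 m: Δρ/Δz = 0.688/28 = 0.025 kg m⁻⁴
  93–206 m: Δρ/Δz = 0.795/113 = 7.0 × 10⁻³ kg m⁻⁴
  206–257 m: Δρ/Δz = 0.051/51 = 1.0 × 10⁻³ kg m⁻⁴
The largest gradient is in the 33–65 m interval — the pycnocline.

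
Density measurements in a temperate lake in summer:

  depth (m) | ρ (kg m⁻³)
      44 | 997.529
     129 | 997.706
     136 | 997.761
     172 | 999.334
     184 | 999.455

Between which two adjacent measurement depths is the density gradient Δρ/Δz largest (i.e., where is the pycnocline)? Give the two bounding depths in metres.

Compute the density gradient over each adjacent pair:
  44–129 m: Δρ/Δz = 0.177/85 = 2.1 × 10⁻³ kg m⁻⁴
  129–136 m: Δρ/Δz = 0.055/7 = 7.9 × 10⁻³ kg m⁻⁴
  136–172 m: Δρ/Δz = 1.573/36 = 0.044 kg m⁻⁴
  172–184 m: Δρ/Δz = 0.121/12 = 0.010 kg m⁻⁴
The largest gradient is in the 136–172 m interval — the pycnocline.

136–172 m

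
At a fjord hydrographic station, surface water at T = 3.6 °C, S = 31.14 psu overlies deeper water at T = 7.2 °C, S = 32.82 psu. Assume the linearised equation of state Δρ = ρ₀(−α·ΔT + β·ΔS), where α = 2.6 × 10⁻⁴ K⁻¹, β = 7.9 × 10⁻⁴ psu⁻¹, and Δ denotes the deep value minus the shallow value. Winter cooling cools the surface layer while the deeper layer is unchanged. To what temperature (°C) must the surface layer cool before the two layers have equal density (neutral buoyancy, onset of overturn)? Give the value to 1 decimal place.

Neutral buoyancy requires Δρ = 0, i.e. −α(T_deep − T_surf′) + β(S_deep − S_surf) = 0.
T_surf′ = T_deep − (β/α)·ΔS = 7.2 − (7.9 × 10⁻⁴/2.6 × 10⁻⁴)·(+1.68) = 2.095 °C.
Cooling required: 3.6 − (2.095) = 1.505 °C.

2.1 °C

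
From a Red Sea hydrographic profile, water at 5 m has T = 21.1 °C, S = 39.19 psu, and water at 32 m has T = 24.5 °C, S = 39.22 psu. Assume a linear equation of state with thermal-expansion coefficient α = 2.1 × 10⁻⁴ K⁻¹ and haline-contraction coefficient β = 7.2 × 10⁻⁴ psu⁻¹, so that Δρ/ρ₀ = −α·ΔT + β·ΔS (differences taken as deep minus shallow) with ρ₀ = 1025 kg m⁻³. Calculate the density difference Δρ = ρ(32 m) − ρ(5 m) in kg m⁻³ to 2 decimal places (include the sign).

-0.71 kg m⁻³

ΔT = +3.4 K, ΔS = +0.03 psu (deep − shallow).
Δρ/ρ₀ = −(2.1 × 10⁻⁴)(+3.4) + (7.2 × 10⁻⁴)(+0.03) = -6.924 × 10⁻⁴.
Δρ = 1025 × (-6.924 × 10⁻⁴) = -0.71 kg m⁻³.
Negative Δρ: lighter below, statically unstable.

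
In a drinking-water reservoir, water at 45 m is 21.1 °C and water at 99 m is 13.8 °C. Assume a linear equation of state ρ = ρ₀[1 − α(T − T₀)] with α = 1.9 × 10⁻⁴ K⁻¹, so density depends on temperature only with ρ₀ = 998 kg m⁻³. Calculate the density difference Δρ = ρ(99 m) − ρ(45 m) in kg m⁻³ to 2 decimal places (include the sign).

ΔT = -7.3 K, Δρ/ρ₀ = −αΔT = 1.387 × 10⁻³.
Δρ = 998 × (1.387 × 10⁻³) = +1.38 kg m⁻³.
Positive Δρ: denser below, stable.

+1.38 kg m⁻³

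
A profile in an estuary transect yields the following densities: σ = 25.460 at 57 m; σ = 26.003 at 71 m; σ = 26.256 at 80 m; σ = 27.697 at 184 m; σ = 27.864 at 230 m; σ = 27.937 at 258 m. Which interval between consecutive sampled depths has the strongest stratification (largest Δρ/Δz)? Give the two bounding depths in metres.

Compute the density gradient over each adjacent pair:
  57–71 m: Δρ/Δz = 0.543/14 = 0.039 kg m⁻⁴
  71–80 m: Δρ/Δz = 0.253/9 = 0.028 kg m⁻⁴
  80–184 m: Δρ/Δz = 1.441/104 = 0.014 kg m⁻⁴
  184–230 m: Δρ/Δz = 0.167/46 = 3.6 × 10⁻³ kg m⁻⁴
  230–258 m: Δρ/Δz = 0.073/28 = 2.6 × 10⁻³ kg m⁻⁴
The largest gradient is in the 57–71 m interval — the pycnocline.

57–71 m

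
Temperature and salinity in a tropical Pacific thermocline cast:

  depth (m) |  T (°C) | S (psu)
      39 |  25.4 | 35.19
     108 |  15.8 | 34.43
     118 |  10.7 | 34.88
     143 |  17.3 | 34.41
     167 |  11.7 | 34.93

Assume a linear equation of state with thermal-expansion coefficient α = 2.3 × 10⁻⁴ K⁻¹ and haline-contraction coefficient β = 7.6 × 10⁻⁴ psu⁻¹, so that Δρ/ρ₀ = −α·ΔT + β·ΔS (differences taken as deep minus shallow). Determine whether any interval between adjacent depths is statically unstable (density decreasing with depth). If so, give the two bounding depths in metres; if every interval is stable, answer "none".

118–143 m

Evaluate Δρ/ρ₀ = −αΔT + βΔS across each adjacent pair:
  39–108 m: −αΔT+βΔS = −(2.3 × 10⁻⁴)(-9.6)+(7.6 × 10⁻⁴)(-0.76) = 1.6 × 10⁻³ → stable
  108–118 m: −αΔT+βΔS = −(2.3 × 10⁻⁴)(-5.1)+(7.6 × 10⁻⁴)(+0.45) = 1.5 × 10⁻³ → stable
  118–143 m: −αΔT+βΔS = −(2.3 × 10⁻⁴)(+6.6)+(7.6 × 10⁻⁴)(-0.47) = -1.9 × 10⁻³ → UNSTABLE
  143–167 m: −αΔT+βΔS = −(2.3 × 10⁻⁴)(-5.6)+(7.6 × 10⁻⁴)(+0.52) = 1.7 × 10⁻³ → stable
The 118–143 m interval has Δρ < 0: lighter water underlies denser water.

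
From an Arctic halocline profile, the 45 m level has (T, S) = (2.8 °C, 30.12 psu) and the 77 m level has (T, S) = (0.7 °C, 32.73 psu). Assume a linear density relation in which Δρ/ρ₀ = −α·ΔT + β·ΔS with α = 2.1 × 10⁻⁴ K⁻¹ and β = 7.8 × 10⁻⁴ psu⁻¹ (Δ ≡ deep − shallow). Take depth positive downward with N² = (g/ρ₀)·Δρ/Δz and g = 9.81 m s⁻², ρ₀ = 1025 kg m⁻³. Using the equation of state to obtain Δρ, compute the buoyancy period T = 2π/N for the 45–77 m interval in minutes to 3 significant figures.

ΔT = -2.1 K, ΔS = +2.61 psu (deep − shallow).
Δρ/ρ₀ = −αΔT + βΔS = 4.41 × 10⁻⁴ + 2.0358 × 10⁻³ = 2.4768 × 10⁻³, so Δρ ≈ 2.539 kg m⁻³.
N² = (g/ρ₀)·Δρ/Δz = g·(Δρ/ρ₀)/Δz = 9.81 × 2.4768 × 10⁻³ / 32 = 7.5929 × 10⁻⁴ s⁻².
N = √(7.5929 × 10⁻⁴) = 0.027555 rad s⁻¹ → T = 2π/N = 228.02 s = 3.8003 min ≈ 3.80 min.

3.80 min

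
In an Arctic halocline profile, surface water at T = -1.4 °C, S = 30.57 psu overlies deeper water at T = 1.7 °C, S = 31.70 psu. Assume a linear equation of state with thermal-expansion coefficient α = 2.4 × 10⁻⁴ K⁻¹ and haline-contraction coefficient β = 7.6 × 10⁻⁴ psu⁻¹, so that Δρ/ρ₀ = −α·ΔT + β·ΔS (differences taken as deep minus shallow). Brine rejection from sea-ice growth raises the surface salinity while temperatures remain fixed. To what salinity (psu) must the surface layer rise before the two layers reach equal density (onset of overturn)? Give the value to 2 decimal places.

Neutral buoyancy requires −α(T_deep − T_surf) + β(S_deep − S_surf′) = 0.
S_surf′ = S_deep − (α/β)·ΔT = 31.70 − (2.4 × 10⁻⁴/7.6 × 10⁻⁴)·(+3.1) = 30.7211 psu.
Increase required: 30.7211 − 30.57 = 0.1511 psu.

30.72 psu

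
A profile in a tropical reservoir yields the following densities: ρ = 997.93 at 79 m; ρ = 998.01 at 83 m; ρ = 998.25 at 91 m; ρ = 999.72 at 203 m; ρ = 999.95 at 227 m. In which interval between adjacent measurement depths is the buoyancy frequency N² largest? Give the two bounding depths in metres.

Compute the density gradient over each adjacent pair:
  79–83 m: Δρ/Δz = 0.08/4 = 0.020 kg m⁻⁴
  83–91 m: Δρ/Δz = 0.24/8 = 0.030 kg m⁻⁴
  91–203 m: Δρ/Δz = 1.47/112 = 0.013 kg m⁻⁴
  203–227 m: Δρ/Δz = 0.23/24 = 9.6 × 10⁻³ kg m⁻⁴
The largest gradient is in the 83–91 m interval — the pycnocline.

83–91 m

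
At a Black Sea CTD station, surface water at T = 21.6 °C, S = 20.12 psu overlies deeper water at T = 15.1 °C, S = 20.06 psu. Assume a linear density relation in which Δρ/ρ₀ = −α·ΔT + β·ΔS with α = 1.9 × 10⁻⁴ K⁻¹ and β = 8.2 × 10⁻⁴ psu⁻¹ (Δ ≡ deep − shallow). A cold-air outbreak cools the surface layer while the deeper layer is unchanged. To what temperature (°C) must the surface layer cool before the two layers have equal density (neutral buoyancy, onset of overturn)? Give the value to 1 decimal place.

15.4 °C

Neutral buoyancy requires Δρ = 0, i.e. −α(T_deep − T_surf′) + β(S_deep − S_surf) = 0.
T_surf′ = T_deep − (β/α)·ΔS = 15.1 − (8.2 × 10⁻⁴/1.9 × 10⁻⁴)·(-0.06) = 15.359 °C.
Cooling required: 21.6 − (15.359) = 6.241 °C.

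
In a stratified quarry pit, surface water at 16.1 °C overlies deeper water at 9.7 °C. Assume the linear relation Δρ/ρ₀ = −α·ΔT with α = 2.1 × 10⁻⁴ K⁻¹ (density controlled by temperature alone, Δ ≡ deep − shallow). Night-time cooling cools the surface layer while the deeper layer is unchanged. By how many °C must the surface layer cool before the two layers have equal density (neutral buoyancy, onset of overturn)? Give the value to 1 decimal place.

6.4 °C

With temperature the only control, equal density requires T_surf′ = T_deep.
T_surf′ = 9.7 °C.
Cooling required: 16.1 − 9.7 = 6.4 °C.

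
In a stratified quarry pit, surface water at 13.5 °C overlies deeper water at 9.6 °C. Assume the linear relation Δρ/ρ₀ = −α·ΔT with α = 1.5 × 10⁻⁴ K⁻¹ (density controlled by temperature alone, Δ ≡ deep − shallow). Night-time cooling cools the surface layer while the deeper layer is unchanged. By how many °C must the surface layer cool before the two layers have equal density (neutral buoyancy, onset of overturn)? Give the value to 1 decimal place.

3.9 °C

With temperature the only control, equal density requires T_surf′ = T_deep.
T_surf′ = 9.6 °C.
Cooling required: 13.5 − 9.6 = 3.9 °C.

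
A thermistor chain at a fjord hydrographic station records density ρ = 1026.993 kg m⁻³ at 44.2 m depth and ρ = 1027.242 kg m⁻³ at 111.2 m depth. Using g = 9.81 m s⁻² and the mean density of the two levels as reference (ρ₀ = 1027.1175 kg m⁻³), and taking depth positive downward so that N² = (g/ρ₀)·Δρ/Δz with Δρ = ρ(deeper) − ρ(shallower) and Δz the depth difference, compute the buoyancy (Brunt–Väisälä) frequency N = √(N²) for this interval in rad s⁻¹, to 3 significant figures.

5.96 × 10⁻³ rad s⁻¹

Δρ = 1027.242 − 1026.993 = 0.249 kg m⁻³ over Δz = 111.2 − 44.2 = 67 m.
N² = (9.81/1027.1175) × (0.249/67) = 3.5496 × 10⁻⁵ s⁻².
N = √(3.5496 × 10⁻⁵) = 5.9579 × 10⁻³ rad s⁻¹ ≈ 5.96 × 10⁻³ rad s⁻¹.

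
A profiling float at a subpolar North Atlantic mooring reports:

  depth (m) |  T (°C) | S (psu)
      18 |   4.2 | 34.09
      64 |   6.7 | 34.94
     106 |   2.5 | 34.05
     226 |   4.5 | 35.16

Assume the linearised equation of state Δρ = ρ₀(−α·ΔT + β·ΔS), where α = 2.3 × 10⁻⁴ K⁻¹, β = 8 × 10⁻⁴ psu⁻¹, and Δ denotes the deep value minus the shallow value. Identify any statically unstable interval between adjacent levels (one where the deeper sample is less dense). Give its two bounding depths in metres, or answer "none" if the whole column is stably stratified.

none

Evaluate Δρ/ρ₀ = −αΔT + βΔS across each adjacent pair:
  18–64 m: −αΔT+βΔS = −(2.3 × 10⁻⁴)(+2.5)+(8 × 10⁻⁴)(+0.85) = 1.1 × 10⁻⁴ → stable
  64–106 m: −αΔT+βΔS = −(2.3 × 10⁻⁴)(-4.2)+(8 × 10⁻⁴)(-0.89) = 2.5 × 10⁻⁴ → stable
  106–226 m: −αΔT+βΔS = −(2.3 × 10⁻⁴)(+2.0)+(8 × 10⁻⁴)(+1.11) = 4.3 × 10⁻⁴ → stable
Every interval has Δρ > 0: the column is stably stratified throughout.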